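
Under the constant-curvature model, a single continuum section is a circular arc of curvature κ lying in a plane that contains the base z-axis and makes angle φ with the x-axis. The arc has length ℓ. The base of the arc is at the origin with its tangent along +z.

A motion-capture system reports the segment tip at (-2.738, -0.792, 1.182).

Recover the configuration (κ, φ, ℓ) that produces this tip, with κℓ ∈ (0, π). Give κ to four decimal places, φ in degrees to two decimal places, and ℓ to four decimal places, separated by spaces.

0.5987 196.13 3.9340

ρ = √(x²+y²) = √(-2.738² + -0.792²) = 2.85025
φ = atan2(y, x) mod 360° = atan2(-0.792, -2.738) = 196.1332°
|p|² = ρ² + z² = 2.85025² + 1.182² = 9.52103
κ = 2ρ / |p|² = 2×2.85025 / 9.52103 = 0.59873
θ = 2·atan2(ρ, z) = 2·atan2(2.85025, 1.182) = 2.35536 rad
ℓ = θ/κ = 2.35536/0.59873 = 3.93395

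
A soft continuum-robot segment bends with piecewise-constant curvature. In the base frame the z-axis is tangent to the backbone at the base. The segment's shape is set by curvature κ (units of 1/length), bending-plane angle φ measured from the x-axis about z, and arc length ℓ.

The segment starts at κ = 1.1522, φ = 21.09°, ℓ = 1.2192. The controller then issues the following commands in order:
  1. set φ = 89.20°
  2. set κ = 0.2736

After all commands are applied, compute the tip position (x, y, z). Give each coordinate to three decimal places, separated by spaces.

0.003 0.201 1.197

initial: κ=1.1522, φ=21.09°, ℓ=1.2192
cmd 1: set φ=89.20° → (κ,φ,ℓ)=(1.1522,89.20°,1.2192) → tip=(0.0101,0.7244,0.8560)
cmd 2: set κ=0.2736 → (κ,φ,ℓ)=(0.2736,89.20°,1.2192) → tip=(0.0028,0.2014,1.1967)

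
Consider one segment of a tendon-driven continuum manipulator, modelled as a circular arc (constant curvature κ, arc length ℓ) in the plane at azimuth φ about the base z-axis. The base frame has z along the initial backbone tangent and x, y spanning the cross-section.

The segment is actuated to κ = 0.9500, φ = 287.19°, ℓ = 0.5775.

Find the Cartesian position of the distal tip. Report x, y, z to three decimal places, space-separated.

0.046 -0.148 0.549

θ = κ·ℓ = 0.9500 × 0.5775 = 0.54863 rad
ρ = (1 − cos θ)/κ = (1 − 0.85324)/0.9500 = 0.15448
z = sin θ / κ = 0.52151/0.9500 = 0.54896
x = ρ cos φ = 0.15448 × cos(287.19°) = 0.04566
y = ρ sin φ = 0.15448 × sin(287.19°) = -0.14758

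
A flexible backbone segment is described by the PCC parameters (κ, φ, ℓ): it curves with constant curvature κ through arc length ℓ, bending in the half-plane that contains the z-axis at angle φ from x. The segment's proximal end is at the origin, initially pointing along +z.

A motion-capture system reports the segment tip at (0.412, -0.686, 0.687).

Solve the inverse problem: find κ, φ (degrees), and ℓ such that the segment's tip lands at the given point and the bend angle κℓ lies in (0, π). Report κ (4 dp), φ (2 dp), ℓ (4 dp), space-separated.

ρ = √(x²+y²) = √(0.412² + -0.686²) = 0.80021
φ = atan2(y, x) mod 360° = atan2(-0.686, 0.412) = 300.9883°
|p|² = ρ² + z² = 0.80021² + 0.687² = 1.11231
κ = 2ρ / |p|² = 2×0.80021 / 1.11231 = 1.43883
θ = 2·atan2(ρ, z) = 2·atan2(0.80021, 0.687) = 1.72275 rad
ℓ = θ/κ = 1.72275/1.43883 = 1.19733

1.4388 300.99 1.1973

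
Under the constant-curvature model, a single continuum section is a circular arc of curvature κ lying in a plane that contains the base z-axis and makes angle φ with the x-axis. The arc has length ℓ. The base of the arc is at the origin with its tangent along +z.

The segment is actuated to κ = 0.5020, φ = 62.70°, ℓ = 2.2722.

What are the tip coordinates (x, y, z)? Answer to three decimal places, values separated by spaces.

0.533 1.032 1.811

θ = κ·ℓ = 0.5020 × 2.2722 = 1.14064 rad
ρ = (1 − cos θ)/κ = (1 − 0.41701)/0.5020 = 1.16134
z = sin θ / κ = 0.90890/0.5020 = 1.81056
x = ρ cos φ = 1.16134 × cos(62.70°) = 0.53265
y = ρ sin φ = 1.16134 × sin(62.70°) = 1.03198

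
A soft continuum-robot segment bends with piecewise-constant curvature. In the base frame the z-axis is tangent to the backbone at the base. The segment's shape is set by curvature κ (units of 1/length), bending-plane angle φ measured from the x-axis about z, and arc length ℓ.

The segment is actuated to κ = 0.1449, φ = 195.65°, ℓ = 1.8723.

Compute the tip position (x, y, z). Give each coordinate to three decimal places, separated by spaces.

-0.243 -0.068 1.849

θ = κ·ℓ = 0.1449 × 1.8723 = 0.27130 rad
ρ = (1 − cos θ)/κ = (1 − 0.96342)/0.1449 = 0.25242
z = sin θ / κ = 0.26798/0.1449 = 1.84942
x = ρ cos φ = 0.25242 × cos(195.65°) = -0.24306
y = ρ sin φ = 0.25242 × sin(195.65°) = -0.06809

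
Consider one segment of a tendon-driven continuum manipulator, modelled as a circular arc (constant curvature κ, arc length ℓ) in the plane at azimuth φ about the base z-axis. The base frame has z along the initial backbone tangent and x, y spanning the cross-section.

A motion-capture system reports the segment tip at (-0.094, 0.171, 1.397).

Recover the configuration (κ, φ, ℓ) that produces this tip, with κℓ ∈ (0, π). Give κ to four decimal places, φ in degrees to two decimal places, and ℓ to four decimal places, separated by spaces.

0.1961 118.80 1.4151

ρ = √(x²+y²) = √(-0.094² + 0.171²) = 0.19513
φ = atan2(y, x) mod 360° = atan2(0.171, -0.094) = 118.7979°
|p|² = ρ² + z² = 0.19513² + 1.397² = 1.98969
κ = 2ρ / |p|² = 2×0.19513 / 1.98969 = 0.19614
θ = 2·atan2(ρ, z) = 2·atan2(0.19513, 1.397) = 0.27756 rad
ℓ = θ/κ = 0.27756/0.19614 = 1.41510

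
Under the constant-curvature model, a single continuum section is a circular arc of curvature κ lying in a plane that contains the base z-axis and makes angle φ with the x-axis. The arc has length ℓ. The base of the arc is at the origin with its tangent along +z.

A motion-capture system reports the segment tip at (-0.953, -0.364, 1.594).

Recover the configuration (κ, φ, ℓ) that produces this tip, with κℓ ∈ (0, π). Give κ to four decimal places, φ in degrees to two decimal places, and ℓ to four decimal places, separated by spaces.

ρ = √(x²+y²) = √(-0.953² + -0.364²) = 1.02015
φ = atan2(y, x) mod 360° = atan2(-0.364, -0.953) = 200.9044°
|p|² = ρ² + z² = 1.02015² + 1.594² = 3.58154
κ = 2ρ / |p|² = 2×1.02015 / 3.58154 = 0.56967
θ = 2·atan2(ρ, z) = 2·atan2(1.02015, 1.594) = 1.13862 rad
ℓ = θ/κ = 1.13862/0.56967 = 1.99873

0.5697 200.90 1.9987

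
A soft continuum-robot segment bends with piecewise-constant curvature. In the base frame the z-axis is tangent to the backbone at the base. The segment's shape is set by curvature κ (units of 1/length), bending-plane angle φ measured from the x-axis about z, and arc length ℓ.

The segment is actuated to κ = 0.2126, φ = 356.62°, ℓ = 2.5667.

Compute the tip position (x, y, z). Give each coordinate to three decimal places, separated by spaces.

θ = κ·ℓ = 0.2126 × 2.5667 = 0.54568 rad
ρ = (1 − cos θ)/κ = (1 − 0.85477)/0.2126 = 0.68309
z = sin θ / κ = 0.51900/0.2126 = 2.44120
x = ρ cos φ = 0.68309 × cos(356.62°) = 0.68191
y = ρ sin φ = 0.68309 × sin(356.62°) = -0.04027

0.682 -0.040 2.441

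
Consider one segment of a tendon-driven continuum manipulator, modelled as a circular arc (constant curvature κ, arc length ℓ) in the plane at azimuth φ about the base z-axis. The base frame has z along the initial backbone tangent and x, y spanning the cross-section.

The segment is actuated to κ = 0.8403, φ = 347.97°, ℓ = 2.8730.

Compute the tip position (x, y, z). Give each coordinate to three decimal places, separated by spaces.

2.033 -0.433 0.791

θ = κ·ℓ = 0.8403 × 2.8730 = 2.41418 rad
ρ = (1 − cos θ)/κ = (1 − -0.74690)/0.8403 = 2.07890
z = sin θ / κ = 0.66494/0.8403 = 0.79131
x = ρ cos φ = 2.07890 × cos(347.97°) = 2.03324
y = ρ sin φ = 2.07890 × sin(347.97°) = -0.43329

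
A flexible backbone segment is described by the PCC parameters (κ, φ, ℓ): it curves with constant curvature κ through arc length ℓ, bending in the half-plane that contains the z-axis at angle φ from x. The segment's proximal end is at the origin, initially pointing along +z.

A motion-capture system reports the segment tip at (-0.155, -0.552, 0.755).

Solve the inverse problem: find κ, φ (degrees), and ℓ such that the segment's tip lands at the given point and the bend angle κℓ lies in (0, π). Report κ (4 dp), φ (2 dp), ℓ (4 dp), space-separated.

ρ = √(x²+y²) = √(-0.155² + -0.552²) = 0.57335
φ = atan2(y, x) mod 360° = atan2(-0.552, -0.155) = 254.3154°
|p|² = ρ² + z² = 0.57335² + 0.755² = 0.89875
κ = 2ρ / |p|² = 2×0.57335 / 0.89875 = 1.27588
θ = 2·atan2(ρ, z) = 2·atan2(0.57335, 0.755) = 1.29898 rad
ℓ = θ/κ = 1.29898/1.27588 = 1.01811

1.2759 254.32 1.0181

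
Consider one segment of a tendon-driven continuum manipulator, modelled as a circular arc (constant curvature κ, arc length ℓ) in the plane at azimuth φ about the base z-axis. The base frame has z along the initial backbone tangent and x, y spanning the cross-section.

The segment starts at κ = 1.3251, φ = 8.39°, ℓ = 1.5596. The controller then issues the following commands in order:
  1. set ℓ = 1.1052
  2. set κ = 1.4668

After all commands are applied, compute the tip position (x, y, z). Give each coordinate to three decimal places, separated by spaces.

initial: κ=1.3251, φ=8.39°, ℓ=1.5596
cmd 1: set ℓ=1.1052 → (κ,φ,ℓ)=(1.3251,8.39°,1.1052) → tip=(0.6674,0.0984,0.7504)
cmd 2: set κ=1.4668 → (κ,φ,ℓ)=(1.4668,8.39°,1.1052) → tip=(0.7084,0.1045,0.6809)

0.708 0.104 0.681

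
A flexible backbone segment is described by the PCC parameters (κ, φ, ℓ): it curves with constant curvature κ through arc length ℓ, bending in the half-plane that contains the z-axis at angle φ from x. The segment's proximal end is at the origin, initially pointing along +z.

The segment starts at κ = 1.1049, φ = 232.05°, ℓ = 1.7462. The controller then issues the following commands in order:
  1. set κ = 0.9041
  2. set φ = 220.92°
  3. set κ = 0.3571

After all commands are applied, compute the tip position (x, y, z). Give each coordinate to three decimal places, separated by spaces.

initial: κ=1.1049, φ=232.05°, ℓ=1.7462
cmd 1: set κ=0.9041 → (κ,φ,ℓ)=(0.9041,232.05°,1.7462) → tip=(-0.6856,-0.8791,1.1060)
cmd 2: set φ=220.92° → (κ,φ,ℓ)=(0.9041,220.92°,1.7462) → tip=(-0.8424,-0.7302,1.1060)
cmd 3: set κ=0.3571 → (κ,φ,ℓ)=(0.3571,220.92°,1.7462) → tip=(-0.3982,-0.3452,1.6352)

-0.398 -0.345 1.635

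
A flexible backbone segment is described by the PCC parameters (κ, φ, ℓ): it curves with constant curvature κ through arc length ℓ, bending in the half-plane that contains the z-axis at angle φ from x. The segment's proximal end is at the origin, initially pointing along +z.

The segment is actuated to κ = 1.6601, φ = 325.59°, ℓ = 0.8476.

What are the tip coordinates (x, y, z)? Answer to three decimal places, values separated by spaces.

0.416 -0.285 0.594

θ = κ·ℓ = 1.6601 × 0.8476 = 1.40710 rad
ρ = (1 − cos θ)/κ = (1 − 0.16297)/1.6601 = 0.50421
z = sin θ / κ = 0.98663/1.6601 = 0.59432
x = ρ cos φ = 0.50421 × cos(325.59°) = 0.41598
y = ρ sin φ = 0.50421 × sin(325.59°) = -0.28493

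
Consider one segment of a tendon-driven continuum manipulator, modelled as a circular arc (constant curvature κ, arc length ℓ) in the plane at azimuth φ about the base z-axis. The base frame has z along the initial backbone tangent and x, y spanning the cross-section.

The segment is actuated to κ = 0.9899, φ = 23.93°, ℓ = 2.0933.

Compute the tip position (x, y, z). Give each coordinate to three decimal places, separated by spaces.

1.367 0.607 0.886

θ = κ·ℓ = 0.9899 × 2.0933 = 2.07216 rad
ρ = (1 − cos θ)/κ = (1 − -0.48062)/0.9899 = 1.49573
z = sin θ / κ = 0.87693/0.9899 = 0.88588
x = ρ cos φ = 1.49573 × cos(23.93°) = 1.36716
y = ρ sin φ = 1.49573 × sin(23.93°) = 0.60670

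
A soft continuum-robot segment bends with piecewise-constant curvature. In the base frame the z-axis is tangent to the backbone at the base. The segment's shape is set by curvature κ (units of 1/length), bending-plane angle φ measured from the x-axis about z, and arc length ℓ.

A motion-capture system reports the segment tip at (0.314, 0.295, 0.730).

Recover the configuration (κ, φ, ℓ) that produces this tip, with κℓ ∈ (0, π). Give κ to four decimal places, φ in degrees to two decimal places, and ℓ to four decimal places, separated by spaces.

1.1992 43.21 0.8892

ρ = √(x²+y²) = √(0.314² + 0.295²) = 0.43084
φ = atan2(y, x) mod 360° = atan2(0.295, 0.314) = 43.2130°
|p|² = ρ² + z² = 0.43084² + 0.730² = 0.71852
κ = 2ρ / |p|² = 2×0.43084 / 0.71852 = 1.19923
θ = 2·atan2(ρ, z) = 2·atan2(0.43084, 0.730) = 1.06635 rad
ℓ = θ/κ = 1.06635/1.19923 = 0.88919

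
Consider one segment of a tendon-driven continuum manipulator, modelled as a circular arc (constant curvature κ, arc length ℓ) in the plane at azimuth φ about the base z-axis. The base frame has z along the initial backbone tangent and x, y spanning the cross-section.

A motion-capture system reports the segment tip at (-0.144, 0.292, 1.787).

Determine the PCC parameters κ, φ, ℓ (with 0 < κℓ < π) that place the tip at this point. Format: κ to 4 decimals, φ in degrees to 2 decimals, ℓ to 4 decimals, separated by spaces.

ρ = √(x²+y²) = √(-0.144² + 0.292²) = 0.32558
φ = atan2(y, x) mod 360° = atan2(0.292, -0.144) = 116.2502°
|p|² = ρ² + z² = 0.32558² + 1.787² = 3.29937
κ = 2ρ / |p|² = 2×0.32558 / 3.29937 = 0.19736
θ = 2·atan2(ρ, z) = 2·atan2(0.32558, 1.787) = 0.36043 rad
ℓ = θ/κ = 0.36043/0.19736 = 1.82629

0.1974 116.25 1.8263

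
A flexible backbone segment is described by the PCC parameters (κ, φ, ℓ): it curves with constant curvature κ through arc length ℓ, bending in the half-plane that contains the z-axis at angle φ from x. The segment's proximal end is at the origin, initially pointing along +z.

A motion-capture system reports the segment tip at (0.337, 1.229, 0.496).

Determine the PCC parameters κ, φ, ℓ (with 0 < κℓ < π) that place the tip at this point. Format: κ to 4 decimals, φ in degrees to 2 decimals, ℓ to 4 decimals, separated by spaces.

1.3629 74.67 1.7603

ρ = √(x²+y²) = √(0.337² + 1.229²) = 1.27437
φ = atan2(y, x) mod 360° = atan2(1.229, 0.337) = 74.6660°
|p|² = ρ² + z² = 1.27437² + 0.496² = 1.87003
κ = 2ρ / |p|² = 2×1.27437 / 1.87003 = 1.36294
θ = 2·atan2(ρ, z) = 2·atan2(1.27437, 0.496) = 2.39925 rad
ℓ = θ/κ = 2.39925/1.36294 = 1.76035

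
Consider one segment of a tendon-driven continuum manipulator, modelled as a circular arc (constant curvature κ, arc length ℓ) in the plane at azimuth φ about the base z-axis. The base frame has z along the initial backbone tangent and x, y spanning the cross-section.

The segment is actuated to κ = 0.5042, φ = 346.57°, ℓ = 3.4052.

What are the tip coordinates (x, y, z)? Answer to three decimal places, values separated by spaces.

θ = κ·ℓ = 0.5042 × 3.4052 = 1.71690 rad
ρ = (1 − cos θ)/κ = (1 − -0.14559)/0.5042 = 2.27209
z = sin θ / κ = 0.98935/0.5042 = 1.96221
x = ρ cos φ = 2.27209 × cos(346.57°) = 2.20996
y = ρ sin φ = 2.27209 × sin(346.57°) = -0.52771

2.210 -0.528 1.962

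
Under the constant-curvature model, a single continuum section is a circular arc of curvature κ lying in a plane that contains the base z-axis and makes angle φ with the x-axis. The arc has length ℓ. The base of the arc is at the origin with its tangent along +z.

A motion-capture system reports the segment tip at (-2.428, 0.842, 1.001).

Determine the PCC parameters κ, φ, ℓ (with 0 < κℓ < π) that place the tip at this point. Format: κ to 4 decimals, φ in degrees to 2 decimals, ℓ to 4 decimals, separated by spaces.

0.6757 160.87 3.5498

ρ = √(x²+y²) = √(-2.428² + 0.842²) = 2.56985
φ = atan2(y, x) mod 360° = atan2(0.842, -2.428) = 160.8741°
|p|² = ρ² + z² = 2.56985² + 1.001² = 7.60615
κ = 2ρ / |p|² = 2×2.56985 / 7.60615 = 0.67573
θ = 2·atan2(ρ, z) = 2·atan2(2.56985, 1.001) = 2.39872 rad
ℓ = θ/κ = 2.39872/0.67573 = 3.54982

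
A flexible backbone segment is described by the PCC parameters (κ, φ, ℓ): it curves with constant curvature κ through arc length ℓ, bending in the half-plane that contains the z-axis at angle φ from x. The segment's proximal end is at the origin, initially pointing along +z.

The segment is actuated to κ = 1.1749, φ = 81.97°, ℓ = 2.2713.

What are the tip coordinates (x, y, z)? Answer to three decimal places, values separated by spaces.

0.225 1.593 0.388

θ = κ·ℓ = 1.1749 × 2.2713 = 2.66855 rad
ρ = (1 − cos θ)/κ = (1 − -0.89019)/1.1749 = 1.60881
z = sin θ / κ = 0.45560/1.1749 = 0.38777
x = ρ cos φ = 1.60881 × cos(81.97°) = 0.22474
y = ρ sin φ = 1.60881 × sin(81.97°) = 1.59303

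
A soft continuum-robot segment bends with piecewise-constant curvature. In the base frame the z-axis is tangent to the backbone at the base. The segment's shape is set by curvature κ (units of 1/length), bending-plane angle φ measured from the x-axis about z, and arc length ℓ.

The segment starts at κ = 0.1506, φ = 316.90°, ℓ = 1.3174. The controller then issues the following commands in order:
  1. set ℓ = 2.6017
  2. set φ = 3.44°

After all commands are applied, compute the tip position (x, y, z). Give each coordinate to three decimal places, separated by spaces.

initial: κ=0.1506, φ=316.90°, ℓ=1.3174
cmd 1: set ℓ=2.6017 → (κ,φ,ℓ)=(0.1506,316.90°,2.6017) → tip=(0.3674,-0.3438,2.5356)
cmd 2: set φ=3.44° → (κ,φ,ℓ)=(0.1506,3.44°,2.6017) → tip=(0.5023,0.0302,2.5356)

0.502 0.030 2.536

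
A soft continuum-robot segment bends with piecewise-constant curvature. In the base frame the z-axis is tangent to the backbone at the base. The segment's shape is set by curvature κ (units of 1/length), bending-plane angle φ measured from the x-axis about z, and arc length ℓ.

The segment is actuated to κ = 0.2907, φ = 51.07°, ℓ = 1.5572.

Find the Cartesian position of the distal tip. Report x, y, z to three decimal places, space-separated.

θ = κ·ℓ = 0.2907 × 1.5572 = 0.45268 rad
ρ = (1 − cos θ)/κ = (1 − 0.89928)/0.2907 = 0.34648
z = sin θ / κ = 0.43738/0.2907 = 1.50456
x = ρ cos φ = 0.34648 × cos(51.07°) = 0.21772
y = ρ sin φ = 0.34648 × sin(51.07°) = 0.26953

0.218 0.270 1.505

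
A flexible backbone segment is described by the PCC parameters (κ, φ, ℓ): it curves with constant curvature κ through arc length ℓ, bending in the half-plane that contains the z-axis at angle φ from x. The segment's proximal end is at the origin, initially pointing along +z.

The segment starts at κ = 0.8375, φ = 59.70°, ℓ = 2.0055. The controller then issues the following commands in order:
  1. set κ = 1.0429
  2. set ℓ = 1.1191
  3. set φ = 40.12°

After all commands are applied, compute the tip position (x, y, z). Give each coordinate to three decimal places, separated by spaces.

initial: κ=0.8375, φ=59.70°, ℓ=2.0055
cmd 1: set κ=1.0429 → (κ,φ,ℓ)=(1.0429,59.70°,2.0055) → tip=(0.7245,1.2398,0.8318)
cmd 2: set ℓ=1.1191 → (κ,φ,ℓ)=(1.0429,59.70°,1.1191) → tip=(0.2937,0.5027,0.8818)
cmd 3: set φ=40.12° → (κ,φ,ℓ)=(1.0429,40.12°,1.1191) → tip=(0.4452,0.3752,0.8818)

0.445 0.375 0.882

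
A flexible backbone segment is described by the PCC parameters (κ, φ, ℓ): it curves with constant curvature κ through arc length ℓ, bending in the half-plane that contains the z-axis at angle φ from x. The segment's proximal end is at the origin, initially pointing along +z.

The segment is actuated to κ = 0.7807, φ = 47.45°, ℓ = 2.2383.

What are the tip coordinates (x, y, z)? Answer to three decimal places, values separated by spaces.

θ = κ·ℓ = 0.7807 × 2.2383 = 1.74744 rad
ρ = (1 − cos θ)/κ = (1 − -0.17573)/0.7807 = 1.50599
z = sin θ / κ = 0.98444/0.7807 = 1.26097
x = ρ cos φ = 1.50599 × cos(47.45°) = 1.01840
y = ρ sin φ = 1.50599 × sin(47.45°) = 1.10944

1.018 1.109 1.261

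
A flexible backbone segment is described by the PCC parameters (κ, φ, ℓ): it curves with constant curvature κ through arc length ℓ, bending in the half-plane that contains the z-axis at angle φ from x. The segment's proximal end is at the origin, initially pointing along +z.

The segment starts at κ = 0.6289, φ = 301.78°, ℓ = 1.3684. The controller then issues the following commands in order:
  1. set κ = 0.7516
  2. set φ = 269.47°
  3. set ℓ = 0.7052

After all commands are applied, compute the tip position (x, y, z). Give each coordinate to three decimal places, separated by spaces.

-0.002 -0.183 0.673

initial: κ=0.6289, φ=301.78°, ℓ=1.3684
cmd 1: set κ=0.7516 → (κ,φ,ℓ)=(0.7516,301.78°,1.3684) → tip=(0.3391,-0.5473,1.1396)
cmd 2: set φ=269.47° → (κ,φ,ℓ)=(0.7516,269.47°,1.3684) → tip=(-0.0060,-0.6438,1.1396)
cmd 3: set ℓ=0.7052 → (κ,φ,ℓ)=(0.7516,269.47°,0.7052) → tip=(-0.0017,-0.1825,0.6726)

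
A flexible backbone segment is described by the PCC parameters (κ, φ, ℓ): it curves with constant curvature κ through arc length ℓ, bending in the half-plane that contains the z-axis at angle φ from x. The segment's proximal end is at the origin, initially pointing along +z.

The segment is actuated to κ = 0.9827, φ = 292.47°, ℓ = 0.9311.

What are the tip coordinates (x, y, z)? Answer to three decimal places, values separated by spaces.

0.152 -0.367 0.807

θ = κ·ℓ = 0.9827 × 0.9311 = 0.91499 rad
ρ = (1 − cos θ)/κ = (1 − 0.60980)/0.9827 = 0.39707
z = sin θ / κ = 0.79256/0.9827 = 0.80651
x = ρ cos φ = 0.39707 × cos(292.47°) = 0.15176
y = ρ sin φ = 0.39707 × sin(292.47°) = -0.36693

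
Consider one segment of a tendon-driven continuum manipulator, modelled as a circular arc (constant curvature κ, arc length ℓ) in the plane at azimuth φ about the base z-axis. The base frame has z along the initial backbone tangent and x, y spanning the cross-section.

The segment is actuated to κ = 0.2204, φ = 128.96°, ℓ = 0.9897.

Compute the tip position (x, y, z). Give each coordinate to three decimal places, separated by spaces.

-0.068 0.084 0.982

θ = κ·ℓ = 0.2204 × 0.9897 = 0.21813 rad
ρ = (1 − cos θ)/κ = (1 − 0.97630)/0.2204 = 0.10751
z = sin θ / κ = 0.21640/0.2204 = 0.98187
x = ρ cos φ = 0.10751 × cos(128.96°) = -0.06760
y = ρ sin φ = 0.10751 × sin(128.96°) = 0.08360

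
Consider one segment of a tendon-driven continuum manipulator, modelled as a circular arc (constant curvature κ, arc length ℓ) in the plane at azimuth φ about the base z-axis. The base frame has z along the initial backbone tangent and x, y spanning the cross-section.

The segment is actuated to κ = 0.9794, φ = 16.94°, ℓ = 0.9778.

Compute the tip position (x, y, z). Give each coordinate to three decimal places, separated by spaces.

θ = κ·ℓ = 0.9794 × 0.9778 = 0.95766 rad
ρ = (1 − cos θ)/κ = (1 − 0.57544)/0.9794 = 0.43349
z = sin θ / κ = 0.81785/0.9794 = 0.83505
x = ρ cos φ = 0.43349 × cos(16.94°) = 0.41468
y = ρ sin φ = 0.43349 × sin(16.94°) = 0.12631

0.415 0.126 0.835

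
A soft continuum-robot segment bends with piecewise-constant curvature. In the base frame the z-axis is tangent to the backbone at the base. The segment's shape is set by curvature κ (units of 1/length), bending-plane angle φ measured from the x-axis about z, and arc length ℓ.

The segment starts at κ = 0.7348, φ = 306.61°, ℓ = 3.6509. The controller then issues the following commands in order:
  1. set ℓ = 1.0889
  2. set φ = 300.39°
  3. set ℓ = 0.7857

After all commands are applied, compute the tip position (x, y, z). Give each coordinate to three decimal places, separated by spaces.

initial: κ=0.7348, φ=306.61°, ℓ=3.6509
cmd 1: set ℓ=1.0889 → (κ,φ,ℓ)=(0.7348,306.61°,1.0889) → tip=(0.2462,-0.3314,0.9764)
cmd 2: set φ=300.39° → (κ,φ,ℓ)=(0.7348,300.39°,1.0889) → tip=(0.2089,-0.3561,0.9764)
cmd 3: set ℓ=0.7857 → (κ,φ,ℓ)=(0.7348,300.39°,0.7857) → tip=(0.1116,-0.1903,0.7428)

0.112 -0.190 0.743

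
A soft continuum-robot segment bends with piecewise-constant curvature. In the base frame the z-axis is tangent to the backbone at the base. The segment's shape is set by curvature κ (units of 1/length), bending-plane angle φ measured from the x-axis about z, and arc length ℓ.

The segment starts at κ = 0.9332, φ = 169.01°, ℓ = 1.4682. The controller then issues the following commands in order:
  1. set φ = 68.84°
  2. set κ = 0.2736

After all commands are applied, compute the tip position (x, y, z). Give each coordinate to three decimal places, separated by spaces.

0.105 0.271 1.429

initial: κ=0.9332, φ=169.01°, ℓ=1.4682
cmd 1: set φ=68.84° → (κ,φ,ℓ)=(0.9332,68.84°,1.4682) → tip=(0.3097,0.8001,1.0501)
cmd 2: set κ=0.2736 → (κ,φ,ℓ)=(0.2736,68.84°,1.4682) → tip=(0.1050,0.2713,1.4290)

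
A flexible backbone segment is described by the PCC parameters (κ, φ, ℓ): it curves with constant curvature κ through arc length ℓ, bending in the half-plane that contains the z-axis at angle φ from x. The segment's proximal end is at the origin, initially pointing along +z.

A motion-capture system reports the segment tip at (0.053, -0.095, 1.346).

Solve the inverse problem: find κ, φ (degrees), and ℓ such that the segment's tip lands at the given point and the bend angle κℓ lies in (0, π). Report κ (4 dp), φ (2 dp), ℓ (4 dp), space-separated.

0.1193 299.16 1.3519

ρ = √(x²+y²) = √(0.053² + -0.095²) = 0.10878
φ = atan2(y, x) mod 360° = atan2(-0.095, 0.053) = 299.1569°
|p|² = ρ² + z² = 0.10878² + 1.346² = 1.82355
κ = 2ρ / |p|² = 2×0.10878 / 1.82355 = 0.11931
θ = 2·atan2(ρ, z) = 2·atan2(0.10878, 1.346) = 0.16129 rad
ℓ = θ/κ = 0.16129/0.11931 = 1.35185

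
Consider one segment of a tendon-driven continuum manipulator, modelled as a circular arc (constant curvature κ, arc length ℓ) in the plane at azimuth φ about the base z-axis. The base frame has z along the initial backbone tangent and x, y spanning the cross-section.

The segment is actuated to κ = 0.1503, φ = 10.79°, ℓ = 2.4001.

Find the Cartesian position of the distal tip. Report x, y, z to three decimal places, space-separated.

0.421 0.080 2.348

θ = κ·ℓ = 0.1503 × 2.4001 = 0.36074 rad
ρ = (1 − cos θ)/κ = (1 − 0.93564)/0.1503 = 0.42823
z = sin θ / κ = 0.35296/0.1503 = 2.34838
x = ρ cos φ = 0.42823 × cos(10.79°) = 0.42065
y = ρ sin φ = 0.42823 × sin(10.79°) = 0.08017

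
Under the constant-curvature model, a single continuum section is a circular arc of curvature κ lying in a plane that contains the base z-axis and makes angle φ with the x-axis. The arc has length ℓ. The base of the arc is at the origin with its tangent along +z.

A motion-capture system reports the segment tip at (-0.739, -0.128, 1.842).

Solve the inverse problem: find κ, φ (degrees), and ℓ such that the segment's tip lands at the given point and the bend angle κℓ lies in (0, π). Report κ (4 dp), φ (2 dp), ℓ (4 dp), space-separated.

ρ = √(x²+y²) = √(-0.739² + -0.128²) = 0.75000
φ = atan2(y, x) mod 360° = atan2(-0.128, -0.739) = 189.8265°
|p|² = ρ² + z² = 0.75000² + 1.842² = 3.95547
κ = 2ρ / |p|² = 2×0.75000 / 3.95547 = 0.37922
θ = 2·atan2(ρ, z) = 2·atan2(0.75000, 1.842) = 0.77334 rad
ℓ = θ/κ = 0.77334/0.37922 = 2.03927

0.3792 189.83 2.0393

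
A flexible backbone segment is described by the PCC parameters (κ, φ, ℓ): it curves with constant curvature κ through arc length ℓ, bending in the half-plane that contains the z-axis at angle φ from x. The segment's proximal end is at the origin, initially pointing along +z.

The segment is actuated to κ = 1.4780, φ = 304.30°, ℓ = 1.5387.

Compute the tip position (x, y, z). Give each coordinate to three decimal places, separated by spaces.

θ = κ·ℓ = 1.4780 × 1.5387 = 2.27420 rad
ρ = (1 − cos θ)/κ = (1 − -0.64682)/1.4780 = 1.11422
z = sin θ / κ = 0.76265/1.4780 = 0.51600
x = ρ cos φ = 1.11422 × cos(304.30°) = 0.62789
y = ρ sin φ = 1.11422 × sin(304.30°) = -0.92045

0.628 -0.920 0.516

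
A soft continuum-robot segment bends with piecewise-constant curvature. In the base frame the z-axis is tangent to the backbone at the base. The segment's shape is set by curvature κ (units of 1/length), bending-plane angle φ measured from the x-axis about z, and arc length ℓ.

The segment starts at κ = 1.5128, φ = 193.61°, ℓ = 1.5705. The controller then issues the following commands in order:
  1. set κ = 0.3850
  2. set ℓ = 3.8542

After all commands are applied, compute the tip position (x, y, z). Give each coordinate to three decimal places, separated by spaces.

initial: κ=1.5128, φ=193.61°, ℓ=1.5705
cmd 1: set κ=0.3850 → (κ,φ,ℓ)=(0.3850,193.61°,1.5705) → tip=(-0.4476,-0.1084,1.4765)
cmd 2: set ℓ=3.8542 → (κ,φ,ℓ)=(0.3850,193.61°,3.8542) → tip=(-2.3053,-0.5581,2.5876)

-2.305 -0.558 2.588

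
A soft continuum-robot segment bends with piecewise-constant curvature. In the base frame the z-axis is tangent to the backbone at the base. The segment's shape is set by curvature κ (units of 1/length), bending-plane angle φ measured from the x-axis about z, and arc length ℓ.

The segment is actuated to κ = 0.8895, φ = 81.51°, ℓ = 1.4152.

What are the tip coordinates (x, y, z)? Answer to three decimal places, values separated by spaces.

θ = κ·ℓ = 0.8895 × 1.4152 = 1.25882 rad
ρ = (1 − cos θ)/κ = (1 − 0.30694)/0.8895 = 0.77916
z = sin θ / κ = 0.95173/0.8895 = 1.06996
x = ρ cos φ = 0.77916 × cos(81.51°) = 0.11503
y = ρ sin φ = 0.77916 × sin(81.51°) = 0.77062

0.115 0.771 1.070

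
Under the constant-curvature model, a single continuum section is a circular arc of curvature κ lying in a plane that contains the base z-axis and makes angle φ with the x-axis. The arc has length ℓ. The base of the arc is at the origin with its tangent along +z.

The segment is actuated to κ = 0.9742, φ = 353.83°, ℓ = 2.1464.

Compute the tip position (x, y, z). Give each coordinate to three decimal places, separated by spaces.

1.528 -0.165 0.891

θ = κ·ℓ = 0.9742 × 2.1464 = 2.09102 rad
ρ = (1 − cos θ)/κ = (1 − -0.49708)/0.9742 = 1.53672
z = sin θ / κ = 0.86771/0.9742 = 0.89069
x = ρ cos φ = 1.53672 × cos(353.83°) = 1.52782
y = ρ sin φ = 1.53672 × sin(353.83°) = -0.16517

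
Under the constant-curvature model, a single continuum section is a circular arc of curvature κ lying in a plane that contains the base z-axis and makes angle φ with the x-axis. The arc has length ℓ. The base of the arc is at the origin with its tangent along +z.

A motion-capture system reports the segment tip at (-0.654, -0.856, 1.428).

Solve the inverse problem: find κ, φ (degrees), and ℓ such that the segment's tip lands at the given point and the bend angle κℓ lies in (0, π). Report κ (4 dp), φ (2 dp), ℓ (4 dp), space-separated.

ρ = √(x²+y²) = √(-0.654² + -0.856²) = 1.07724
φ = atan2(y, x) mod 360° = atan2(-0.856, -0.654) = 232.6195°
|p|² = ρ² + z² = 1.07724² + 1.428² = 3.19964
κ = 2ρ / |p|² = 2×1.07724 / 3.19964 = 0.67335
θ = 2·atan2(ρ, z) = 2·atan2(1.07724, 1.428) = 1.29259 rad
ℓ = θ/κ = 1.29259/0.67335 = 1.91963

0.6734 232.62 1.9196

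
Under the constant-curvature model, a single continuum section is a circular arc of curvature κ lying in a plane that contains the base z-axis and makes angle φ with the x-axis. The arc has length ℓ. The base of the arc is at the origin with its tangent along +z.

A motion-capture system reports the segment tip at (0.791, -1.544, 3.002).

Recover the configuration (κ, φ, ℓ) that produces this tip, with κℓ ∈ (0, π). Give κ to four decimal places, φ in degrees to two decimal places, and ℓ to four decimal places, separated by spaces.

0.2886 297.13 3.6311

ρ = √(x²+y²) = √(0.791² + -1.544²) = 1.73482
φ = atan2(y, x) mod 360° = atan2(-1.544, 0.791) = 297.1263°
|p|² = ρ² + z² = 1.73482² + 3.002² = 12.02162
κ = 2ρ / |p|² = 2×1.73482 / 12.02162 = 0.28862
θ = 2·atan2(ρ, z) = 2·atan2(1.73482, 3.002) = 1.04801 rad
ℓ = θ/κ = 1.04801/0.28862 = 3.63113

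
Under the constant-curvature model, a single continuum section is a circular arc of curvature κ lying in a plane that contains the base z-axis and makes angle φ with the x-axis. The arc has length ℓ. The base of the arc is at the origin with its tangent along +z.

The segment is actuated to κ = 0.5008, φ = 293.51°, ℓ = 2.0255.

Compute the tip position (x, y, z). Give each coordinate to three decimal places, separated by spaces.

0.376 -0.864 1.696

θ = κ·ℓ = 0.5008 × 2.0255 = 1.01437 rad
ρ = (1 − cos θ)/κ = (1 − 0.52815)/0.5008 = 0.94218
z = sin θ / κ = 0.84915/0.5008 = 1.69558
x = ρ cos φ = 0.94218 × cos(293.51°) = 0.37585
y = ρ sin φ = 0.94218 × sin(293.51°) = -0.86397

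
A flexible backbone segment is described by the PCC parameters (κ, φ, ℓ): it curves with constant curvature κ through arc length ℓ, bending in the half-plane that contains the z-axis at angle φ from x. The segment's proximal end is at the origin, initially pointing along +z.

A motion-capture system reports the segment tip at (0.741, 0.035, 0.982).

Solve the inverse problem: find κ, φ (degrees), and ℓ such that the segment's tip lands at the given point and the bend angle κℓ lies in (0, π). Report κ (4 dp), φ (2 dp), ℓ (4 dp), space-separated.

0.9795 2.70 1.3209

ρ = √(x²+y²) = √(0.741² + 0.035²) = 0.74183
φ = atan2(y, x) mod 360° = atan2(0.035, 0.741) = 2.7043°
|p|² = ρ² + z² = 0.74183² + 0.982² = 1.51463
κ = 2ρ / |p|² = 2×0.74183 / 1.51463 = 0.97955
θ = 2·atan2(ρ, z) = 2·atan2(0.74183, 0.982) = 1.29393 rad
ℓ = θ/κ = 1.29393/0.97955 = 1.32094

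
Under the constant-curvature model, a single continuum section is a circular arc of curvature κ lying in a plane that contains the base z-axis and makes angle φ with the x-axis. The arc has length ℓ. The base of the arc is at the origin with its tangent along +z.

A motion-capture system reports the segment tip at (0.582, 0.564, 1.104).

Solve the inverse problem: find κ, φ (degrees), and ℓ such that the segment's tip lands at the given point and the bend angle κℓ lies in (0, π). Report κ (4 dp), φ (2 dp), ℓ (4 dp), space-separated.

0.8642 44.10 1.4655

ρ = √(x²+y²) = √(0.582² + 0.564²) = 0.81044
φ = atan2(y, x) mod 360° = atan2(0.564, 0.582) = 44.1001°
|p|² = ρ² + z² = 0.81044² + 1.104² = 1.87564
κ = 2ρ / |p|² = 2×0.81044 / 1.87564 = 0.86418
θ = 2·atan2(ρ, z) = 2·atan2(0.81044, 1.104) = 1.26649 rad
ℓ = θ/κ = 1.26649/0.86418 = 1.46554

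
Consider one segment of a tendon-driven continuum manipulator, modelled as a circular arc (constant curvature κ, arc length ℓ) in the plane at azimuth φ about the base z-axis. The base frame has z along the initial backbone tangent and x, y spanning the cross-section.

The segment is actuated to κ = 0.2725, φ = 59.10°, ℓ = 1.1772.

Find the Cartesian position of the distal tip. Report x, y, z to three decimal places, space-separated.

0.096 0.161 1.157

θ = κ·ℓ = 0.2725 × 1.1772 = 0.32079 rad
ρ = (1 − cos θ)/κ = (1 − 0.94899)/0.2725 = 0.18720
z = sin θ / κ = 0.31531/0.2725 = 1.15711
x = ρ cos φ = 0.18720 × cos(59.10°) = 0.09614
y = ρ sin φ = 0.18720 × sin(59.10°) = 0.16063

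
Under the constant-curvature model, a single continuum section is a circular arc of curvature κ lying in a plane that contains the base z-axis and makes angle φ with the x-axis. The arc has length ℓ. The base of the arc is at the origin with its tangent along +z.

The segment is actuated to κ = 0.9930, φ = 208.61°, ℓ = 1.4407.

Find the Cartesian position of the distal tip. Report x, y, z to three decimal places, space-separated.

-0.761 -0.415 0.997

θ = κ·ℓ = 0.9930 × 1.4407 = 1.43062 rad
ρ = (1 − cos θ)/κ = (1 − 0.13972)/0.9930 = 0.86634
z = sin θ / κ = 0.99019/0.9930 = 0.99717
x = ρ cos φ = 0.86634 × cos(208.61°) = -0.76056
y = ρ sin φ = 0.86634 × sin(208.61°) = -0.41484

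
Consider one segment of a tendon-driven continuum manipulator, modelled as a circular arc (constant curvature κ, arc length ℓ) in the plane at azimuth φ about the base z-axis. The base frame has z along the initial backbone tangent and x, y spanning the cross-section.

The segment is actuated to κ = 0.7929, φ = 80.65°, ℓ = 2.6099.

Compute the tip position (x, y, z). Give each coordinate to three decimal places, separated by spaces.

0.303 1.840 1.108

θ = κ·ℓ = 0.7929 × 2.6099 = 2.06939 rad
ρ = (1 − cos θ)/κ = (1 − -0.47819)/0.7929 = 1.86428
z = sin θ / κ = 0.87826/0.7929 = 1.10765
x = ρ cos φ = 1.86428 × cos(80.65°) = 0.30288
y = ρ sin φ = 1.86428 × sin(80.65°) = 1.83952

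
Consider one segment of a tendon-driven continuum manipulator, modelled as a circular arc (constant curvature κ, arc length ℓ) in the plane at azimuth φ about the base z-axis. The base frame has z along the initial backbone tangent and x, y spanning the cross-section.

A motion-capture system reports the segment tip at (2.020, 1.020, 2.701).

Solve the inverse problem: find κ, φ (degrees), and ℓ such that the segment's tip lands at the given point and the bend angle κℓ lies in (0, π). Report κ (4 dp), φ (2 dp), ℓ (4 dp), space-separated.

0.3645 26.79 3.8264

ρ = √(x²+y²) = √(2.020² + 1.020²) = 2.26292
φ = atan2(y, x) mod 360° = atan2(1.020, 2.020) = 26.7915°
|p|² = ρ² + z² = 2.26292² + 2.701² = 12.41620
κ = 2ρ / |p|² = 2×2.26292 / 12.41620 = 0.36451
θ = 2·atan2(ρ, z) = 2·atan2(2.26292, 2.701) = 1.39475 rad
ℓ = θ/κ = 1.39475/0.36451 = 3.82635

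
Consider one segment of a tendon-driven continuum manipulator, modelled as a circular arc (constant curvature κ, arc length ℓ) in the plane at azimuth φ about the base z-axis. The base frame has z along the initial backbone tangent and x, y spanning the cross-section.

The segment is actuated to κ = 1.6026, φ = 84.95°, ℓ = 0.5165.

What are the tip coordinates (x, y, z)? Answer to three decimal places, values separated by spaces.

θ = κ·ℓ = 1.6026 × 0.5165 = 0.82774 rad
ρ = (1 − cos θ)/κ = (1 − 0.67654)/1.6026 = 0.20183
z = sin θ / κ = 0.73641/1.6026 = 0.45951
x = ρ cos φ = 0.20183 × cos(84.95°) = 0.01777
y = ρ sin φ = 0.20183 × sin(84.95°) = 0.20105

0.018 0.201 0.460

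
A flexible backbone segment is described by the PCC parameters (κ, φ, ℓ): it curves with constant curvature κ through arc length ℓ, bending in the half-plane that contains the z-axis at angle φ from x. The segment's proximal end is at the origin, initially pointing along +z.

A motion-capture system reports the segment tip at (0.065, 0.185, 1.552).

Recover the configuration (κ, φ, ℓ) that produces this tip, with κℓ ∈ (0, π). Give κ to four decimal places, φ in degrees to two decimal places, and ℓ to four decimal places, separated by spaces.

ρ = √(x²+y²) = √(0.065² + 0.185²) = 0.19609
φ = atan2(y, x) mod 360° = atan2(0.185, 0.065) = 70.6410°
|p|² = ρ² + z² = 0.19609² + 1.552² = 2.44715
κ = 2ρ / |p|² = 2×0.19609 / 2.44715 = 0.16026
θ = 2·atan2(ρ, z) = 2·atan2(0.19609, 1.552) = 0.25136 rad
ℓ = θ/κ = 0.25136/0.16026 = 1.56846

0.1603 70.64 1.5685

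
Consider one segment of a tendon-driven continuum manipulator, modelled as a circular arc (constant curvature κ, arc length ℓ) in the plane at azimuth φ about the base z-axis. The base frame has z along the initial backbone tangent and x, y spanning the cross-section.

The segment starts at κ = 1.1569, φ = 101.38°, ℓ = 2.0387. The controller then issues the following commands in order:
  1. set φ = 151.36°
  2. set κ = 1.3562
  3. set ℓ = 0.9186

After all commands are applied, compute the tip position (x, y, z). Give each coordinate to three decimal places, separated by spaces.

initial: κ=1.1569, φ=101.38°, ℓ=2.0387
cmd 1: set φ=151.36° → (κ,φ,ℓ)=(1.1569,151.36°,2.0387) → tip=(-1.2963,0.7080,0.6098)
cmd 2: set κ=1.3562 → (κ,φ,ℓ)=(1.3562,151.36°,2.0387) → tip=(-1.2489,0.6821,0.2712)
cmd 3: set ℓ=0.9186 → (κ,φ,ℓ)=(1.3562,151.36°,0.9186) → tip=(-0.4405,0.2406,0.6988)

-0.441 0.241 0.699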